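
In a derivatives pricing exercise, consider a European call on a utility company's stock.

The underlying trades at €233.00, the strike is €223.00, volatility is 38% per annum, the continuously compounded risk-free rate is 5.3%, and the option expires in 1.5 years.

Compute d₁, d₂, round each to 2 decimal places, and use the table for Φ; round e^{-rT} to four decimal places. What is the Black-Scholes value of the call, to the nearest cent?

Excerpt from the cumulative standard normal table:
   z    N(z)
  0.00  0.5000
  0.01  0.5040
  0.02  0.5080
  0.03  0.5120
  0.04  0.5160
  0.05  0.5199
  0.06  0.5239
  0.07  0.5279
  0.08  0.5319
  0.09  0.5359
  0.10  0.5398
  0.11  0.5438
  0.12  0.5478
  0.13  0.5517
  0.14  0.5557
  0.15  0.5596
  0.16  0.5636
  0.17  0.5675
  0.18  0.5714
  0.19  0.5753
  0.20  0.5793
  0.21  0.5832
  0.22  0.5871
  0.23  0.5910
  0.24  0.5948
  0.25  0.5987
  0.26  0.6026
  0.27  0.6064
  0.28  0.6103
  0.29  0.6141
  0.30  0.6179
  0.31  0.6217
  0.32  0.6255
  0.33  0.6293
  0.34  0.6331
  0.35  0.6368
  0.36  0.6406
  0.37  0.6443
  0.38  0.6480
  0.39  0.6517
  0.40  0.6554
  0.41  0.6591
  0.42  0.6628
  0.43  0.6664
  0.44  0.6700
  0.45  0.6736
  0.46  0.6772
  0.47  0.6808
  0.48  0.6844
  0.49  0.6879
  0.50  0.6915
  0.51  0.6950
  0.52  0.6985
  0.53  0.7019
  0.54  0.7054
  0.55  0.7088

σ√T = 0.38 × 1.2247 = 0.4654
d₁ = [ln(233/223) + (0.053 + 0.38²/2)·1.5] / 0.4654 = [0.0439 + 0.1878] / 0.4654 = 0.4978 ⇒ 0.50
d₂ = d₁ − σ√T = 0.4978 − 0.4654 = 0.0324 ⇒ 0.03
exp(−rT) = exp(−0.053·1.5) = 0.9236
N(d₁) = N(0.50) = 0.6915;  N(d₂) = N(0.03) = 0.5120
C = 233·0.6915 − 223·0.9236·0.5120 = 161.1195 − 105.4530 = 55.6665

€55.67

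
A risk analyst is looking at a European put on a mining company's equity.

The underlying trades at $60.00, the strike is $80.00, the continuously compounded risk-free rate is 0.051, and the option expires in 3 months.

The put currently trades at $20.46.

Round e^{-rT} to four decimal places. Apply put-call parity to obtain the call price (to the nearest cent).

$1.48

exp(−rT) = exp(−0.051·0.25) = 0.9873
Put-call parity: C − P = S − K·e^(−rT) = 60 − 80·0.9873 = 60 − 78.9840 = -18.9840
C = P + (C − P) = 20.46 + (-18.9840) = 1.4760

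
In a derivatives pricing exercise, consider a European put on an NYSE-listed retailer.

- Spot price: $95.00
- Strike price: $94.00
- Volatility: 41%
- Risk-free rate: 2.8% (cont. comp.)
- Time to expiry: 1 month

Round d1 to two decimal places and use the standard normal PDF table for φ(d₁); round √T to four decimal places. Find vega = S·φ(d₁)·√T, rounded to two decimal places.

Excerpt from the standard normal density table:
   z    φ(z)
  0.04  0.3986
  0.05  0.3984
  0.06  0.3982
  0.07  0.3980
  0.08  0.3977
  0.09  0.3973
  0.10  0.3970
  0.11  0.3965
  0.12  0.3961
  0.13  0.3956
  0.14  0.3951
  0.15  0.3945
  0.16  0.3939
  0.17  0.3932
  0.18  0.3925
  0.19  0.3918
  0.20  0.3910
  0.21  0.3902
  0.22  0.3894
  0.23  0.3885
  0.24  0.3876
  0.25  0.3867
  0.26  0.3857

10.78

T = 0.08333;  σ√T = 0.1184
d₁ = [ln(95/94) + (0.028 + 0.41²/2)·0.08333] / 0.1184 = [0.0106 + 0.0093] / 0.1184 = 0.1683 which rounds to 0.17
√T = √0.08333 = 0.2887
φ(d₁) = φ(0.17) = 0.3932
vega = S·φ(d₁)·√T = 95·0.3932·0.2887 = 10.7841
(Call and put vega coincide under Black-Scholes.)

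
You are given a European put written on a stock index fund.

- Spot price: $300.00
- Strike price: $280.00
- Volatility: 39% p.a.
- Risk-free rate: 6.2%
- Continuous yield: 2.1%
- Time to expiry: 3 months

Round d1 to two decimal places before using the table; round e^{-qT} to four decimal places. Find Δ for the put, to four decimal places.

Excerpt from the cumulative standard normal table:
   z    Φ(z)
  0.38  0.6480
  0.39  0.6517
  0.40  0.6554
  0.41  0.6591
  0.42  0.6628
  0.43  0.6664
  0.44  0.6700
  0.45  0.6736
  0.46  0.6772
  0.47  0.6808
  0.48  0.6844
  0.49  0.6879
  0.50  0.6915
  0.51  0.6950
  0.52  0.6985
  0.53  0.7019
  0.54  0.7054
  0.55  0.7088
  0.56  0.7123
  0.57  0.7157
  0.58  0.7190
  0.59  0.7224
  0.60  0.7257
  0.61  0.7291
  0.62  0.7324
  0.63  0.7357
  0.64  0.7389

-0.3069

σ√T = 0.39 × 0.5000 = 0.1950
d₁ = [ln(300/280) + (0.062 − 0.021 + ½·0.39²)·0.25] / (σ√T) = (0.0690 + 0.0293) / 0.1950 = 0.5039 ⇒ 0.50
N(d₁) = N(0.50) = 0.6915
Δ_put = e^(−qT)·(N(d₁) − 1) = 0.9948·(0.6915 − 1) = -0.3069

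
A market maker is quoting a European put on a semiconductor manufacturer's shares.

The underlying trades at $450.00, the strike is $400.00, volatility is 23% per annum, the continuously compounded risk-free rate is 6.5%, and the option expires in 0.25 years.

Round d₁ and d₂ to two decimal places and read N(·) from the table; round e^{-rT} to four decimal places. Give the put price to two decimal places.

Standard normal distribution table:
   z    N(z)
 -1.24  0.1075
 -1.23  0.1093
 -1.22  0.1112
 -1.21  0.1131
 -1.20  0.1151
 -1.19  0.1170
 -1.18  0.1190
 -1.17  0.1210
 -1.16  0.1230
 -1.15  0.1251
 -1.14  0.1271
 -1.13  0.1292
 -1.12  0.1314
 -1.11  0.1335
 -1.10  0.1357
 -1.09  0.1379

σ√T = 0.23 × 0.5000 = 0.1150
d₁ = [ln(450/400) + (0.065 + 0.23²/2)·0.25] / 0.1150 = [0.1178 + 0.0229] / 0.1150 = 1.2230 ≈ 1.22
d₂ = d₁ − σ√T = 1.2230 − 0.1150 = 1.1080 ≈ 1.11
e^(−rT) = e^(−0.065·0.25) = 0.9839
N(−d₂) = N(-1.11) = 0.1335;  N(−d₁) = N(-1.22) = 0.1112
P = 400·0.9839·0.1335 − 450·0.1112 = 52.5403 − 50.0400 = 2.5003

$2.50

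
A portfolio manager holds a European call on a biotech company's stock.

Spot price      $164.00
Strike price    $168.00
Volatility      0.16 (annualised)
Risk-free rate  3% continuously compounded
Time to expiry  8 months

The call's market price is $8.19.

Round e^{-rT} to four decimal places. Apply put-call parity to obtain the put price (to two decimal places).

$8.86

e^(−rT) = e^(−0.03·0.6667) = 0.9802
Put-call parity: C − P = S − K·e^(−rT) = 164 − 168·0.9802 = 164 − 164.6736 = -0.6736
P = C − (C − P) = 8.19 − (-0.6736) = 8.8636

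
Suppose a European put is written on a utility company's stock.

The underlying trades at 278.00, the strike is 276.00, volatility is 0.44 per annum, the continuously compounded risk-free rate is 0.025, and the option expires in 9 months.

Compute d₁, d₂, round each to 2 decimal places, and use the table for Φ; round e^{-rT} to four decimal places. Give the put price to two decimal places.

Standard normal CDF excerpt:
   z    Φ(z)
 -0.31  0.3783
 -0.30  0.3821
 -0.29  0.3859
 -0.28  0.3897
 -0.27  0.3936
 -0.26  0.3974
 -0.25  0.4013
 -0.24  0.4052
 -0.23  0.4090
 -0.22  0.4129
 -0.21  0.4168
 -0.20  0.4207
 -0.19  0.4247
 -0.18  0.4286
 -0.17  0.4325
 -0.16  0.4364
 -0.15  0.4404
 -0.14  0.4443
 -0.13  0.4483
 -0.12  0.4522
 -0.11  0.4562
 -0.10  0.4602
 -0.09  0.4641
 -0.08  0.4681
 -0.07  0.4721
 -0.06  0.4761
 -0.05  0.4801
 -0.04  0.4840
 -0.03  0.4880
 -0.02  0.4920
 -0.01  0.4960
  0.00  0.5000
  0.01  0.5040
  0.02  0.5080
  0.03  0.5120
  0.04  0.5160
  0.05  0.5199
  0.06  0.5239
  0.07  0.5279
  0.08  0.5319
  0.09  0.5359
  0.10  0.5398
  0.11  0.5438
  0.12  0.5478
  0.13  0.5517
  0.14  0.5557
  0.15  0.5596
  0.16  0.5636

T = 0.75;  σ√T = 0.3811
d₁ = [ln(278/276) + (0.025 + 0.44²/2)·0.75] / 0.3811 = [0.0072 + 0.0913] / 0.3811 = 0.2587 → 0.26
d₂ = d₁ − σ√T = 0.2587 − 0.3811 = -0.1224 → -0.12
e^(−rT) = e^(−0.025·0.75) = 0.9814
P = 276·0.9814·N(0.12) − 278·N(-0.26) = 276·0.9814·0.5478 − 278·0.3974 = 148.3806 − 110.4772 = 37.9034

37.90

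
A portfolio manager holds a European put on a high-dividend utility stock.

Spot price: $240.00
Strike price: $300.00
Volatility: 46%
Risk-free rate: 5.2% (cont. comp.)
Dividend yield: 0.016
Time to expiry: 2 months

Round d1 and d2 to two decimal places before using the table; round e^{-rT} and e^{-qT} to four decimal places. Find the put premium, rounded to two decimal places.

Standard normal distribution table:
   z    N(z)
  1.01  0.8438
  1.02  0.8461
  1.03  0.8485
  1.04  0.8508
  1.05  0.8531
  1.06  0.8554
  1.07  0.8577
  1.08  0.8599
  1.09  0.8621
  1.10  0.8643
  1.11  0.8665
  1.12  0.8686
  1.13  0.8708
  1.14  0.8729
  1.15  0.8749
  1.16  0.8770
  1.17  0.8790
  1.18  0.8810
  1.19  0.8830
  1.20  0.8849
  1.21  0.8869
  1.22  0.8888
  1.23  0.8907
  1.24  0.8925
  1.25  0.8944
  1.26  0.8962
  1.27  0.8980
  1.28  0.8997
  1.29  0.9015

σ√T = 0.46 × 0.4082 = 0.1878
d₁ = [ln(240/300) + (0.052 − 0.016 + ½·0.46²)·0.1667] / (σ√T) = (-0.2231 + 0.0236) / 0.1878 = -1.0624 ≈ -1.06
d₂ = -1.0624 − 0.1878 = -1.2502 ≈ -1.25
e^(−qT) = e^(−0.016·0.1667) = 0.9973;  e^(−rT) = e^(−0.052·0.1667) = 0.9914
N(−d₂) = N(1.25) = 0.8944;  N(−d₁) = N(1.06) = 0.8554
P = 300·0.9914·0.8944 − 240·0.9973·0.8554 = 266.0124 − 204.7417 = 61.2707

$61.27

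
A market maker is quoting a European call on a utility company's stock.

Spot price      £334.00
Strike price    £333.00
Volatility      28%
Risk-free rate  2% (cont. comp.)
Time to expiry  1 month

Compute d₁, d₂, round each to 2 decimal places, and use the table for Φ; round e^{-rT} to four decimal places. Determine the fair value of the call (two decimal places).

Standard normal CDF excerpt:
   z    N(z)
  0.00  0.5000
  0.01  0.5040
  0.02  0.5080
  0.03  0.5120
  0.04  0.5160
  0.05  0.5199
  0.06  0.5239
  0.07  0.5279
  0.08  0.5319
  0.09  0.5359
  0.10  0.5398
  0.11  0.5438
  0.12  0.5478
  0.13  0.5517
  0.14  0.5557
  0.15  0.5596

T = 0.08333;  σ√T = 0.0808
d₁ = [ln(334/333) + (0.02 + ½·0.28²)·0.08333] / (σ√T) = (0.0030 + 0.0049) / 0.0808 = 0.0981 which rounds to 0.10
d₂ = 0.0981 − 0.0808 = 0.0173 which rounds to 0.02
e^(−rT) = e^(−0.02·0.08333) = 0.9983
N(d₁) = N(0.10) = 0.5398;  N(d₂) = N(0.02) = 0.5080
C = 334·0.5398 − 333·0.9983·0.5080 = 180.2932 − 168.8764 = 11.4168

£11.42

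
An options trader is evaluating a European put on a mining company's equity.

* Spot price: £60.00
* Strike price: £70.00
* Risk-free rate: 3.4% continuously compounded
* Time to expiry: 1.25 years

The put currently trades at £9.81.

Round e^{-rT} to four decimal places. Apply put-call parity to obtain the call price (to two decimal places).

£2.72

e^(−rT) = e^(−0.034·1.25) = 0.9584
Put-call parity: C − P = S − K·e^(−rT) = 60 − 70·0.9584 = 60 − 67.0880 = -7.0880
C = P + (C − P) = 9.81 + (-7.0880) = 2.7220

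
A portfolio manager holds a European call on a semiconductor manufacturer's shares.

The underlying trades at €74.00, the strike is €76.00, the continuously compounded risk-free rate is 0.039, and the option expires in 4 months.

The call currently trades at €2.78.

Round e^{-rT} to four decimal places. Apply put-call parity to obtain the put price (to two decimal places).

€3.80

e^(−rT) = e^(−0.039·0.3333) = 0.9871
Put-call parity: C − P = S − K·e^(−rT) = 74 − 76·0.9871 = 74 − 75.0196 = -1.0196
P = C − (C − P) = 2.78 − (-1.0196) = 3.7996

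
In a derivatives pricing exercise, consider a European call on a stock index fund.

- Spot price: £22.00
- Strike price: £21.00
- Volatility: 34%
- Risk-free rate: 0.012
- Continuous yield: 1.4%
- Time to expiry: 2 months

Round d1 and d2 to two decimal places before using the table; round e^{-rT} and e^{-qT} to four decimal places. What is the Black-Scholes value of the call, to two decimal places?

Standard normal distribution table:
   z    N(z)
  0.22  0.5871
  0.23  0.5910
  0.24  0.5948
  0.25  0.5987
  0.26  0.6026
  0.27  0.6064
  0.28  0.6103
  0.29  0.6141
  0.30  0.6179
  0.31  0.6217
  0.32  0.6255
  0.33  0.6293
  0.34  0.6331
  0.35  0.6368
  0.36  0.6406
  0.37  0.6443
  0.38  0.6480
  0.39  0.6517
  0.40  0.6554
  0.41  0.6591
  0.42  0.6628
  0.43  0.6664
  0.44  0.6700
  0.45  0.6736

σ√T = 0.34 × 0.4082 = 0.1388
ln(S/K) + (r − q + σ²/2)T = ln(22/21) + (0.012 − 0.014 + 0.34²/2)·0.1667 = 0.0465 + 0.0093 = 0.0558
d₁ = 0.0558 / 0.1388 = 0.4021 → 0.40
d₂ = d₁ − σ√T = 0.4021 − 0.1388 = 0.2633 → 0.26
e^(−qT) = e^(−0.014·0.1667) = 0.9977;  e^(−rT) = e^(−0.012·0.1667) = 0.9980
C = 22·0.9977·N(0.40) − 21·0.9980·N(0.26) = 22·0.9977·0.6554 − 21·0.9980·0.6026 = 14.3856 − 12.6293 = 1.7563

£1.76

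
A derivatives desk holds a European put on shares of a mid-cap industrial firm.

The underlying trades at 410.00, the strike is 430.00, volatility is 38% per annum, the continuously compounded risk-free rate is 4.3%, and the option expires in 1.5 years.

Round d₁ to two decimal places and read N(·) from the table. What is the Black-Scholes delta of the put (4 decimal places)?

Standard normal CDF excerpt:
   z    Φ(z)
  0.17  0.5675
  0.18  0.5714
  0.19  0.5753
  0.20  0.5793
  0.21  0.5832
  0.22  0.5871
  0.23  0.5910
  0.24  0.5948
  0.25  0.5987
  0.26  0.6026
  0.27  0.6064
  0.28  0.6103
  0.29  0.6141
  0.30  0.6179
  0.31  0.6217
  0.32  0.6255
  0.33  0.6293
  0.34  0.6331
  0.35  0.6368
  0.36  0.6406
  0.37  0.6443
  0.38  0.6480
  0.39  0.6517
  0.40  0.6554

T = 1.5;  σ√T = 0.4654
ln(S/K) + (r + σ²/2)T = ln(410/430) + (0.043 + 0.38²/2)·1.5 = -0.0476 + 0.1728 = 0.1252
d₁ = 0.1252 / 0.4654 = 0.2690 → 0.27
N(d₁) = N(0.27) = 0.6064
Δ_put = N(d₁) − 1 = 0.6064 − 1 = -0.3936

-0.3936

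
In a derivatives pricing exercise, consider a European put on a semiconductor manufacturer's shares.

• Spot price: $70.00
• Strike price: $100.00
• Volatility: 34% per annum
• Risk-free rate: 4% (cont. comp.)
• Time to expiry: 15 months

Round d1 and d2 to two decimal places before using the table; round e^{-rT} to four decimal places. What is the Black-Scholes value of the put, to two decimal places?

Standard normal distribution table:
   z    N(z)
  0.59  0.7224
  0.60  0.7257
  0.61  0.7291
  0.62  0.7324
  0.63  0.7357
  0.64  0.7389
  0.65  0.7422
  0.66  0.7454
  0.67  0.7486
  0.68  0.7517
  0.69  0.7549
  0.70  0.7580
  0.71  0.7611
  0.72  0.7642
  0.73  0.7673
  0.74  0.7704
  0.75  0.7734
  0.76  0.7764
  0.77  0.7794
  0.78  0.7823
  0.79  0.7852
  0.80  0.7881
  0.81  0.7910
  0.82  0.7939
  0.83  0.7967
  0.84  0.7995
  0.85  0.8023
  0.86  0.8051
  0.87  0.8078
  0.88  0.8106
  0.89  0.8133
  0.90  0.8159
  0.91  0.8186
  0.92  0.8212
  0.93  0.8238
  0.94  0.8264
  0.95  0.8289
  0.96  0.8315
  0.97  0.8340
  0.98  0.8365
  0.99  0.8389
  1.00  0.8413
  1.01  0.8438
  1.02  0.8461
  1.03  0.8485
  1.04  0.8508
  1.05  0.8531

σ√T = 0.34 × 1.1180 = 0.3801
d₁ = [ln(70/100) + (0.04 + 0.34²/2)·1.25] / 0.3801 = [-0.3567 + 0.1223] / 0.3801 = -0.6167 → -0.62
d₂ = d₁ − σ√T = -0.6167 − 0.3801 = -0.9968 → -1.00
exp(−rT) = exp(−0.04·1.25) = 0.9512
N(−d₂) = N(1.00) = 0.8413;  N(−d₁) = N(0.62) = 0.7324
P = 100·0.9512·0.8413 − 70·0.7324 = 80.0245 − 51.2680 = 28.7565

$28.76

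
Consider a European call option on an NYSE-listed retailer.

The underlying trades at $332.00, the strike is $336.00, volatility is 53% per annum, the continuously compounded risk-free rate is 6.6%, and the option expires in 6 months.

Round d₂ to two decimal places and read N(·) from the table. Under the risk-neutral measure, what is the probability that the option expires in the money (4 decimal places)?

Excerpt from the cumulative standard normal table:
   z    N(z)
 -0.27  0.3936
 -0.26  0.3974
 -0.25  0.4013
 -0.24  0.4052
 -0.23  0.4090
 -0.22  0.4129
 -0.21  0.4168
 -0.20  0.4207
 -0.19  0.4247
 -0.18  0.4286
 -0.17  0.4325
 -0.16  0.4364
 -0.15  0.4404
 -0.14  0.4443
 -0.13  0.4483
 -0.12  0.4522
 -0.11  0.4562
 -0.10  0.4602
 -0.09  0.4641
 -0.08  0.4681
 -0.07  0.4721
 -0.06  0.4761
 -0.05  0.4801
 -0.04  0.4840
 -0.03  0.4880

σ√T = 0.53·√0.5 = 0.3748
d₁ = [ln(332/336) + (0.066 + ½·0.53²)·0.5] / (σ√T) = (-0.0120 + 0.1032) / 0.3748 = 0.2435 ⇒ 0.24
d₂ = 0.2435 − 0.3748 = -0.1313 ⇒ -0.13
Pr(exercise) under Q = N(d₂) = 0.4483

0.4483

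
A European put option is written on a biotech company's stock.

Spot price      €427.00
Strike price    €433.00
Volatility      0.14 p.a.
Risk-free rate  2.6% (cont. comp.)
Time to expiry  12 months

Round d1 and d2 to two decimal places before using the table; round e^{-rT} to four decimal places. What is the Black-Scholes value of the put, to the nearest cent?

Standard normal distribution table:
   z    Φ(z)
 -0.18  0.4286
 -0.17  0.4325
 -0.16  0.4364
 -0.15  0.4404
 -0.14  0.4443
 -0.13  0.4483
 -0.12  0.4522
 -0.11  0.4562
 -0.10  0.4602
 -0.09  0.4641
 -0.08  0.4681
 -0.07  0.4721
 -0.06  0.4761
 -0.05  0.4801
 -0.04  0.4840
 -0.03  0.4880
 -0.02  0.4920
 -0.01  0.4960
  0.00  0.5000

€21.22

σ√T = 0.14·√1 = 0.1400
d₁ = [ln(427/433) + (0.026 + 0.14²/2)·1] / 0.1400 = [-0.0140 + 0.0358] / 0.1400 = 0.1560 ≈ 0.16
d₂ = d₁ − σ√T = 0.1560 − 0.1400 = 0.0160 ≈ 0.02
exp(−rT) = exp(−0.026·1) = 0.9743
N(−d₂) = N(-0.02) = 0.4920;  N(−d₁) = N(-0.16) = 0.4364
P = 433·0.9743·0.4920 − 427·0.4364 = 207.5610 − 186.3428 = 21.2182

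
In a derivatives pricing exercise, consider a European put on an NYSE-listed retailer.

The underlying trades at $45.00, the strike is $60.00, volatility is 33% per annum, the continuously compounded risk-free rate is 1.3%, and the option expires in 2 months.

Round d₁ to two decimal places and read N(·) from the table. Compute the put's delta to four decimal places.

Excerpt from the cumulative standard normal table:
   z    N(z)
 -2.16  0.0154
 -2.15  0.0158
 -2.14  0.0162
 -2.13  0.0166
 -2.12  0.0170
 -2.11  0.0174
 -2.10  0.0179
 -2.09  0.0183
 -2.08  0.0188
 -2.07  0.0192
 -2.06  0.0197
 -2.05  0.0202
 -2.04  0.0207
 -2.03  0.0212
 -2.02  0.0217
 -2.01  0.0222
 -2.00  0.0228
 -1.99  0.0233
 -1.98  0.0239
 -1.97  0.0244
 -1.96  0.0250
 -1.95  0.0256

-0.9798

σ√T = 0.33·√0.1667 = 0.1347
ln(S/K) + (r + σ²/2)T = ln(45/60) + (0.013 + 0.33²/2)·0.1667 = -0.2877 + 0.0112 = -0.2764
d₁ = -0.2764 / 0.1347 = -2.0519 ≈ -2.05
N(d₁) = N(-2.05) = 0.0202
Δ_put = N(d₁) − 1 = 0.0202 − 1 = -0.9798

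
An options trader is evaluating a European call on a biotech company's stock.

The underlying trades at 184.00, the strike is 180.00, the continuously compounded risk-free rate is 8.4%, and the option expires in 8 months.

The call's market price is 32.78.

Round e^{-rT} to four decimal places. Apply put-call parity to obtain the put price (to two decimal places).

18.97

exp(−rT) = exp(−0.084·0.6667) = 0.9455
Put-call parity: C − P = S − K·e^(−rT) = 184 − 180·0.9455 = 184 − 170.1900 = 13.8100
P = C − (C − P) = 32.78 − (13.8100) = 18.9700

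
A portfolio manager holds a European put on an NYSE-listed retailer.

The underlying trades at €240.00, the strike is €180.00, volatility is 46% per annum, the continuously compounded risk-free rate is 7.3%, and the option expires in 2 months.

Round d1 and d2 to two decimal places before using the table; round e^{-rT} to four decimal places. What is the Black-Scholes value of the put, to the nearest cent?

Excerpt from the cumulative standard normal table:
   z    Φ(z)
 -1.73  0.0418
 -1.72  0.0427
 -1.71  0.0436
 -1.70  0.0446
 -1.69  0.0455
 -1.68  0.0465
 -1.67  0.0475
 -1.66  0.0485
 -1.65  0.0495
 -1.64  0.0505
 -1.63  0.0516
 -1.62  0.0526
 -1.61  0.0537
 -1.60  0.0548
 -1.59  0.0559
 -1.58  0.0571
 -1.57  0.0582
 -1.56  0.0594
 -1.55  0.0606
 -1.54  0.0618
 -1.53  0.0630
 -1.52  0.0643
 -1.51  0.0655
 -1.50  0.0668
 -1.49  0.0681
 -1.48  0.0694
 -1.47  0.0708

€0.96

T = 0.1667;  σ√T = 0.1878
ln(S/K) + (r + σ²/2)T = ln(240/180) + (0.073 + 0.46²/2)·0.1667 = 0.2877 + 0.0298 = 0.3175
d₁ = 0.3175 / 0.1878 = 1.6906 ⇒ 1.69
d₂ = d₁ − σ√T = 1.6906 − 0.1878 = 1.5028 ⇒ 1.50
exp(−rT) = exp(−0.073·0.1667) = 0.9879
P = 180·0.9879·N(-1.50) − 240·N(-1.69) = 180·0.9879·0.0668 − 240·0.0455 = 11.8785 − 10.9200 = 0.9585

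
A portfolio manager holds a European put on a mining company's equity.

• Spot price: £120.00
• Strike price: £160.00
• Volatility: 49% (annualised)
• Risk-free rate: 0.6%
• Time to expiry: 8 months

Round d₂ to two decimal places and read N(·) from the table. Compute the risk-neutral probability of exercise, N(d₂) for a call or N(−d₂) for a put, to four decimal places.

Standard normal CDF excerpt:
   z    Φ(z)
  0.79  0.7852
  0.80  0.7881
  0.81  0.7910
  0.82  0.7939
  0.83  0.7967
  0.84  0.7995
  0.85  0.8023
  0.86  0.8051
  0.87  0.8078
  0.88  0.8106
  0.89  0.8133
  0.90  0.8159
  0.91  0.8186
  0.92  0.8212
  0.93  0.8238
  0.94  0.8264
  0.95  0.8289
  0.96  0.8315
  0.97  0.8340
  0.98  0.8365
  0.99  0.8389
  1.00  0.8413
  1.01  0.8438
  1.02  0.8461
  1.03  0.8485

0.8186

σ√T = 0.49·√0.6667 = 0.4001
ln(S/K) + (r + σ²/2)T = ln(120/160) + (0.006 + 0.49²/2)·0.6667 = -0.2877 + 0.0840 = -0.2036
d₁ = -0.2036 / 0.4001 = -0.5090 ⇒ -0.51
d₂ = d₁ − σ√T = -0.5090 − 0.4001 = -0.9091 ⇒ -0.91
Risk-neutral Pr[S_T < K] = N(−d₂) = N(0.91) = 0.8186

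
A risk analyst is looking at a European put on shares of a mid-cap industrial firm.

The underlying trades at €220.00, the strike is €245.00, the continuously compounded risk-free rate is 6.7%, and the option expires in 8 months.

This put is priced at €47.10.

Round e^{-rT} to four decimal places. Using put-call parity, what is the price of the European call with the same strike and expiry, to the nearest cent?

€32.81

exp(−rT) = exp(−0.067·0.6667) = 0.9563
Put-call parity: C − P = S − K·e^(−rT) = 220 − 245·0.9563 = 220 − 234.2935 = -14.2935
C = P + (C − P) = 47.10 + (-14.2935) = 32.8065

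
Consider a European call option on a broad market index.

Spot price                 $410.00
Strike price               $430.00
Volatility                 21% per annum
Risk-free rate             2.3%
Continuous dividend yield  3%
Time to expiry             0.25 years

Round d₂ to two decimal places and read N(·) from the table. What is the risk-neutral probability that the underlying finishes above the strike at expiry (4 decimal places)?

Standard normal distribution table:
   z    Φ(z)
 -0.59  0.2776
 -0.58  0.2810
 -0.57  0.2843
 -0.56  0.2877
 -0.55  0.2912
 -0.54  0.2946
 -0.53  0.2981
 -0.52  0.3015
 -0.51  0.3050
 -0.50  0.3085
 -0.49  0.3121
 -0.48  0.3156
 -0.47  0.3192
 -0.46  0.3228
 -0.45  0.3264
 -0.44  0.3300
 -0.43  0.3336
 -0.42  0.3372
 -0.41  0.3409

T = 0.25;  σ√T = 0.1050
d₁ = [ln(410/430) + (0.023 − 0.03 + 0.21²/2)·0.25] / 0.1050 = [-0.0476 + 0.0038] / 0.1050 = -0.4178 ⇒ -0.42
d₂ = d₁ − σ√T = -0.4178 − 0.1050 = -0.5228 ⇒ -0.52
Risk-neutral Pr[S_T > K] = N(d₂) = N(-0.52) = 0.3015

0.3015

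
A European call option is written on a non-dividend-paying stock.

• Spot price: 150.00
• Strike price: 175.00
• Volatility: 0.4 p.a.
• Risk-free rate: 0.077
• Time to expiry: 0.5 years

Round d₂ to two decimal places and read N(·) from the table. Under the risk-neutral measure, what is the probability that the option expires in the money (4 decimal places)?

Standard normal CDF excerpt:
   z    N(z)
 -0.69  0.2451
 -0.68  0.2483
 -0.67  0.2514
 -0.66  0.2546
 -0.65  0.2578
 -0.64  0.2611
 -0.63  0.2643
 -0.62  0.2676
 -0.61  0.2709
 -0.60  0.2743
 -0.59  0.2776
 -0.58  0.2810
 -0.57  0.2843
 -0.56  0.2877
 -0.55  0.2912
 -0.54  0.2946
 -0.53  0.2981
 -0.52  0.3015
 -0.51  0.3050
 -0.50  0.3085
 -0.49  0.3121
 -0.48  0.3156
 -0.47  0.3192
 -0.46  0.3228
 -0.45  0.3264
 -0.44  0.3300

0.2912

σ√T = 0.4 × 0.7071 = 0.2828
d₁ = [ln(150/175) + (0.077 + 0.4²/2)·0.5] / 0.2828 = [-0.1542 + 0.0785] / 0.2828 = -0.2675 ≈ -0.27
d₂ = d₁ − σ√T = -0.2675 − 0.2828 = -0.5503 ≈ -0.55
Pr(exercise) under Q = N(d₂) = 0.2912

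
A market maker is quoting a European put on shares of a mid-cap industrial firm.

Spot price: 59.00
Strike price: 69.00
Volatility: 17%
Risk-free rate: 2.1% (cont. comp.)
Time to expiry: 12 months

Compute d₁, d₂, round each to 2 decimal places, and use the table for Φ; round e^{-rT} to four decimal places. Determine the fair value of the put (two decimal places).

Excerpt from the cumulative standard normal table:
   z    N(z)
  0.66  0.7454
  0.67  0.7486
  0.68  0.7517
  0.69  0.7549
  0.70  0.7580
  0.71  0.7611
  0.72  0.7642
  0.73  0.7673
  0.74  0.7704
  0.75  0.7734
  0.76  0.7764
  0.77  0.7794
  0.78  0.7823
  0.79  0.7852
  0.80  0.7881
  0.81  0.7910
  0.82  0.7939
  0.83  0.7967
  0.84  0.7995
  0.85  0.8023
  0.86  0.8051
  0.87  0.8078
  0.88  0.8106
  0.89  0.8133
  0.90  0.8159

T = 1;  σ√T = 0.1700
ln(S/K) + (r + σ²/2)T = ln(59/69) + (0.021 + 0.17²/2)·1 = -0.1566 + 0.0355 = -0.1211
d₁ = -0.1211 / 0.1700 = -0.7125 ≈ -0.71
d₂ = d₁ − σ√T = -0.7125 − 0.1700 = -0.8825 ≈ -0.88
e^(−rT) = e^(−0.021·1) = 0.9792
N(−d₂) = N(0.88) = 0.8106;  N(−d₁) = N(0.71) = 0.7611
P = 69·0.9792·0.8106 − 59·0.7611 = 54.7680 − 44.9049 = 9.8631

9.86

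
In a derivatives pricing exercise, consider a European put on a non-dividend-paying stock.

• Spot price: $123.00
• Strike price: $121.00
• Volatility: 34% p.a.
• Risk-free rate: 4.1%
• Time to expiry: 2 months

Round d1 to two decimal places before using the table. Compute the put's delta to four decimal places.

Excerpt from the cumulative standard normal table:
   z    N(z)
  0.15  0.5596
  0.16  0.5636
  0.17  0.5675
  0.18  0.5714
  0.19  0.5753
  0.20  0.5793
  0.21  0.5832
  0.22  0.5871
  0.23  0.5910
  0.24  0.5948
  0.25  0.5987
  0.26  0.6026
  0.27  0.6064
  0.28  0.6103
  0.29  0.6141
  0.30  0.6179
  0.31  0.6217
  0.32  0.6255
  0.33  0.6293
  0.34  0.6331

-0.4052

T = 0.1667;  σ√T = 0.1388
ln(S/K) + (r + σ²/2)T = ln(123/121) + (0.041 + 0.34²/2)·0.1667 = 0.0164 + 0.0165 = 0.0329
d₁ = 0.0329 / 0.1388 = 0.2367 → 0.24
N(d₁) = N(0.24) = 0.5948
Δ_put = N(d₁) − 1 = 0.5948 − 1 = -0.4052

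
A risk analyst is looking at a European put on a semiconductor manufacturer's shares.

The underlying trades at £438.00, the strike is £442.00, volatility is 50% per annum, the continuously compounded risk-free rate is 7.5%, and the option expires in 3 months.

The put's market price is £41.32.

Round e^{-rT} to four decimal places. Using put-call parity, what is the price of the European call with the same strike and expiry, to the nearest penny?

e^(−rT) = e^(−0.075·0.25) = 0.9814
Put-call parity: C − P = S − K·e^(−rT) = 438 − 442·0.9814 = 438 − 433.7788 = 4.2212
C = P + (C − P) = 41.32 + (4.2212) = 45.5412

£45.54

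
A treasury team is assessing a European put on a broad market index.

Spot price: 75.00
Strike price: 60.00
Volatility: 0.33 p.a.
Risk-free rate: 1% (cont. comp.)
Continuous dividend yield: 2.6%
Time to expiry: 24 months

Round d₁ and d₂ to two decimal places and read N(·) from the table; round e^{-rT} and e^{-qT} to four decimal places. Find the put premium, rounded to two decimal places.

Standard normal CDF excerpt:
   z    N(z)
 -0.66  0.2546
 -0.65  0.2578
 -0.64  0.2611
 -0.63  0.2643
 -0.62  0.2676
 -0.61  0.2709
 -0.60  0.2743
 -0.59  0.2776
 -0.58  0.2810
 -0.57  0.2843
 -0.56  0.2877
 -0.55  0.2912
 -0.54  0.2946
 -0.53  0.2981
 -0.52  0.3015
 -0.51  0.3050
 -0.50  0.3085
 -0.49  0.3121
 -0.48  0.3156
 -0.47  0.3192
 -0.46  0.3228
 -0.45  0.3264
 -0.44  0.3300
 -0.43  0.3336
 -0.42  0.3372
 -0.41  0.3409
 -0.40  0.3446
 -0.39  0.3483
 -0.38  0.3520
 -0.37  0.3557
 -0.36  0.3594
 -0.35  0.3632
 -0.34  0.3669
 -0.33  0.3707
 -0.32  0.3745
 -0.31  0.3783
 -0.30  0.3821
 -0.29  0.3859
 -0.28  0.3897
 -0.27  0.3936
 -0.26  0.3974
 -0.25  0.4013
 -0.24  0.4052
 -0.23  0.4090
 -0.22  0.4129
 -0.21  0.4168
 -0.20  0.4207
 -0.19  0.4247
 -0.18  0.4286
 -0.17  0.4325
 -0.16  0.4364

6.62

T = 2;  σ√T = 0.4667
d₁ = [ln(75/60) + (0.01 − 0.026 + 0.33²/2)·2] / 0.4667 = [0.2231 + 0.0769] / 0.4667 = 0.6429 → 0.64
d₂ = d₁ − σ√T = 0.6429 − 0.4667 = 0.1762 → 0.18
exp(−qT) = exp(−0.026·2) = 0.9493;  exp(−rT) = exp(−0.01·2) = 0.9802
N(−d₂) = N(-0.18) = 0.4286;  N(−d₁) = N(-0.64) = 0.2611
P = 60·0.9802·0.4286 − 75·0.9493·0.2611 = 25.2068 − 18.5897 = 6.6172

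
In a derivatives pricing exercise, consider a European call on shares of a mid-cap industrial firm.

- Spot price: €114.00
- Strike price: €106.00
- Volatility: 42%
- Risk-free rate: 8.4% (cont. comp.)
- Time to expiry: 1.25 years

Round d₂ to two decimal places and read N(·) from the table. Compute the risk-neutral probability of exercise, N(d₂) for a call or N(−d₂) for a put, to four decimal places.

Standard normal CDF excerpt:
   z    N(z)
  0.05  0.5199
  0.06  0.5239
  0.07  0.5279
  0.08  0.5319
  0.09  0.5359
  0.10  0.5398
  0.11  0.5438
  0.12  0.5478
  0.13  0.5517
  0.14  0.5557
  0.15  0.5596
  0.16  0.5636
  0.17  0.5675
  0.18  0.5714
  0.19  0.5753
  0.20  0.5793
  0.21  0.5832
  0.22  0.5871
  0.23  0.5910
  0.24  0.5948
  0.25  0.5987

σ√T = 0.42 × 1.1180 = 0.4696
ln(S/K) + (r + σ²/2)T = ln(114/106) + (0.084 + 0.42²/2)·1.25 = 0.0728 + 0.2152 = 0.2880
d₁ = 0.2880 / 0.4696 = 0.6133 which rounds to 0.61
d₂ = d₁ − σ√T = 0.6133 − 0.4696 = 0.1438 which rounds to 0.14
Risk-neutral Pr[S_T > K] = N(d₂) = N(0.14) = 0.5557

0.5557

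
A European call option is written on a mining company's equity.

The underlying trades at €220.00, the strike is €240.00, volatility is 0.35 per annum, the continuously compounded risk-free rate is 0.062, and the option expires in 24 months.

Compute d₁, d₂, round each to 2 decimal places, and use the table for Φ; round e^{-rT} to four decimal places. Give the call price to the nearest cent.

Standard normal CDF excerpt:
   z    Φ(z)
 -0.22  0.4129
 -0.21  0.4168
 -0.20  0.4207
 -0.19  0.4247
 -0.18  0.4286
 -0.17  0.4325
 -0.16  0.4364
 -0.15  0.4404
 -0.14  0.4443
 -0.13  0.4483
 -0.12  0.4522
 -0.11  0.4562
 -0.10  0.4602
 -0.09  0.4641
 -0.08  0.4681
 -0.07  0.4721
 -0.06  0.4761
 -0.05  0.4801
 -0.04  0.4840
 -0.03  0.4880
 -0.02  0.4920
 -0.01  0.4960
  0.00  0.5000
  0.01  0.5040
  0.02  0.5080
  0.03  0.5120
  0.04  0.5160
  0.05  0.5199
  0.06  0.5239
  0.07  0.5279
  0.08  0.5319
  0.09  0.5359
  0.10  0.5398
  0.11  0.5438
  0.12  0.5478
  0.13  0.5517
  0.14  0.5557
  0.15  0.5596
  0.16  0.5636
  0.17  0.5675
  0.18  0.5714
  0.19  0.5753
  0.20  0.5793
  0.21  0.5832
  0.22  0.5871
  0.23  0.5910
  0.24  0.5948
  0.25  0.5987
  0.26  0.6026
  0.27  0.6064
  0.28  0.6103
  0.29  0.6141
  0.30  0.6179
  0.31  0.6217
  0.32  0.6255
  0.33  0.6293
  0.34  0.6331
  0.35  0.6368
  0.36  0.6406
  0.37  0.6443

σ√T = 0.35·√2 = 0.4950
d₁ = [ln(220/240) + (0.062 + ½·0.35²)·2] / (σ√T) = (-0.0870 + 0.2465) / 0.4950 = 0.3222 ⇒ 0.32
d₂ = 0.3222 − 0.4950 = -0.1728 ⇒ -0.17
exp(−rT) = exp(−0.062·2) = 0.8834
N(d₁) = N(0.32) = 0.6255;  N(d₂) = N(-0.17) = 0.4325
C = 220·0.6255 − 240·0.8834·0.4325 = 137.6100 − 91.6969 = 45.9131

€45.91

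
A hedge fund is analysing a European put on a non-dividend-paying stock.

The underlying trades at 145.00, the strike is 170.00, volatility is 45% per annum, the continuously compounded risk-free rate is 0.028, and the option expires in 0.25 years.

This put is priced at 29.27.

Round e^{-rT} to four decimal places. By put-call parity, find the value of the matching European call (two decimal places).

exp(−rT) = exp(−0.028·0.25) = 0.9930
Put-call parity: C − P = S − K·e^(−rT) = 145 − 170·0.9930 = 145 − 168.8100 = -23.8100
C = P + (C − P) = 29.27 + (-23.8100) = 5.4600

5.46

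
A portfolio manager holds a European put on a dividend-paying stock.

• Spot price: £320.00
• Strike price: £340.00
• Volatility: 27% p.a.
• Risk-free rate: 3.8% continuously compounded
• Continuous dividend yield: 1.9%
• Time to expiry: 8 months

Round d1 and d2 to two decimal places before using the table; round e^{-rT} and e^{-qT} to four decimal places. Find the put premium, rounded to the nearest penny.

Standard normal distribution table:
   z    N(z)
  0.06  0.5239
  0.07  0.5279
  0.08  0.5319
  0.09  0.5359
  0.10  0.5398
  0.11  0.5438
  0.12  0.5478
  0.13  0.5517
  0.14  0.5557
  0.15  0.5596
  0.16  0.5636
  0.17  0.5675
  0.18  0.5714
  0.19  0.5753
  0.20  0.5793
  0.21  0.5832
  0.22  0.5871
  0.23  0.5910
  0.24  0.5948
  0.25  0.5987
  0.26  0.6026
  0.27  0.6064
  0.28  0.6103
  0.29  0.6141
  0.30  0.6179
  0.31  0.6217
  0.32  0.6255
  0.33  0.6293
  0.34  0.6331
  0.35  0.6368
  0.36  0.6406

σ√T = 0.27·√0.6667 = 0.2205
ln(S/K) + (r − q + σ²/2)T = ln(320/340) + (0.038 − 0.019 + 0.27²/2)·0.6667 = -0.0606 + 0.0370 = -0.0237
d₁ = -0.0237 / 0.2205 = -0.1073 ⇒ -0.11
d₂ = d₁ − σ√T = -0.1073 − 0.2205 = -0.3278 ⇒ -0.33
e^(−qT) = e^(−0.019·0.6667) = 0.9874;  e^(−rT) = e^(−0.038·0.6667) = 0.9750
P = 340·0.9750·N(0.33) − 320·0.9874·N(0.11) = 340·0.9750·0.6293 − 320·0.9874·0.5438 = 208.6129 − 171.8234 = 36.7896

£36.79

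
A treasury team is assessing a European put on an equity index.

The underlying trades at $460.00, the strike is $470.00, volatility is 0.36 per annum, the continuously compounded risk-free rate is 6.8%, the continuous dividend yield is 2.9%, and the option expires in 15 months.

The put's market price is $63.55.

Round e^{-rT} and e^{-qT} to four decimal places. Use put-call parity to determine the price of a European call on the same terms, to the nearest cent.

exp(−qT) = exp(−0.029·1.25) = 0.9644;  exp(−rT) = exp(−0.068·1.25) = 0.9185
Put-call parity: C − P = S·e^(−qT) − K·e^(−rT) = 460·0.9644 − 470·0.9185 = 443.6240 − 431.6950 = 11.9290
C = P + (C − P) = 63.55 + (11.9290) = 75.4790

$75.48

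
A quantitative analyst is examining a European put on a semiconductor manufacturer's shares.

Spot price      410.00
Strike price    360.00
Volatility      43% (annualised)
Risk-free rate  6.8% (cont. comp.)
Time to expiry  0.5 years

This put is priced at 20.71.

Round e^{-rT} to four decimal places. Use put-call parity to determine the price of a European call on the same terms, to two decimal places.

82.73

exp(−rT) = exp(−0.068·0.5) = 0.9666
Put-call parity: C − P = S − K·e^(−rT) = 410 − 360·0.9666 = 410 − 347.9760 = 62.0240
C = P + (C − P) = 20.71 + (62.0240) = 82.7340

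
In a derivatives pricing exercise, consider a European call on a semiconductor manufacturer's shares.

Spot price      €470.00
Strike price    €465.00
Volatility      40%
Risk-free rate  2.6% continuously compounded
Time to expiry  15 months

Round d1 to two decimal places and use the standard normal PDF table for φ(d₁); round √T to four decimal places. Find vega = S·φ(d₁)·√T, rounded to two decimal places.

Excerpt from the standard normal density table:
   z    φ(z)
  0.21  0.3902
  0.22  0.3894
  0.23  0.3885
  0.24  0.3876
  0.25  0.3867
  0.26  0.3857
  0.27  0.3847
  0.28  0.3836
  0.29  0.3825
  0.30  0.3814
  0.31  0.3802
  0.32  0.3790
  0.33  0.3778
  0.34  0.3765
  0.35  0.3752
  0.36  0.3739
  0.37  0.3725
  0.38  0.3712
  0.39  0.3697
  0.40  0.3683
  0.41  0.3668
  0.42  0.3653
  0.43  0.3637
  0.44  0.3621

σ√T = 0.4·√1.25 = 0.4472
d₁ = [ln(470/465) + (0.026 + 0.4²/2)·1.25] / 0.4472 = [0.0107 + 0.1325] / 0.4472 = 0.3202 ≈ 0.32
√T = √1.25 = 1.1180
φ(d₁) = φ(0.32) = 0.3790
vega = S·φ(d₁)·√T = 470·0.3790·1.1180 = 199.1493
(Call and put vega coincide under Black-Scholes.)

199.15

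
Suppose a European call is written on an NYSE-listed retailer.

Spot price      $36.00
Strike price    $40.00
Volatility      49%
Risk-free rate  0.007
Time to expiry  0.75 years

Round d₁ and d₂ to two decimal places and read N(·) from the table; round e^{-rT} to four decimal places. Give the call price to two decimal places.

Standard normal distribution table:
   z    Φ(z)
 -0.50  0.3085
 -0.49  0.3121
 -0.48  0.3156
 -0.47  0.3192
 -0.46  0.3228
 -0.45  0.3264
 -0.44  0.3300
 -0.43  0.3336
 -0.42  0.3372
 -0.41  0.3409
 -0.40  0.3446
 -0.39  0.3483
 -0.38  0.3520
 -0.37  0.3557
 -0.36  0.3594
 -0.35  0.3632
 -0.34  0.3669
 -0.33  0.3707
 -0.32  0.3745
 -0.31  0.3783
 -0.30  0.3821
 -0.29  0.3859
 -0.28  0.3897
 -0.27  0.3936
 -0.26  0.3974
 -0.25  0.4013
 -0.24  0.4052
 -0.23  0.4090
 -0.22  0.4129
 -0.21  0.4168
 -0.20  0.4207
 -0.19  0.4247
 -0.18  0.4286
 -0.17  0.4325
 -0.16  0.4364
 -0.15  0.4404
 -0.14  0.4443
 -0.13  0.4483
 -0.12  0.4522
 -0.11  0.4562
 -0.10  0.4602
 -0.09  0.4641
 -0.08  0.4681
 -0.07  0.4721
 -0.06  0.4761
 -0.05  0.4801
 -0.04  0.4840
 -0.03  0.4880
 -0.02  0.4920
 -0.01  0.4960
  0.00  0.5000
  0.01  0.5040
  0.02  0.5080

T = 0.75;  σ√T = 0.4244
d₁ = [ln(36/40) + (0.007 + 0.49²/2)·0.75] / 0.4244 = [-0.1054 + 0.0953] / 0.4244 = -0.0237 ≈ -0.02
d₂ = d₁ − σ√T = -0.0237 − 0.4244 = -0.4481 ≈ -0.45
e^(−rT) = e^(−0.007·0.75) = 0.9948
C = 36·N(-0.02) − 40·0.9948·N(-0.45) = 36·0.4920 − 40·0.9948·0.3264 = 17.7120 − 12.9881 = 4.7239

$4.72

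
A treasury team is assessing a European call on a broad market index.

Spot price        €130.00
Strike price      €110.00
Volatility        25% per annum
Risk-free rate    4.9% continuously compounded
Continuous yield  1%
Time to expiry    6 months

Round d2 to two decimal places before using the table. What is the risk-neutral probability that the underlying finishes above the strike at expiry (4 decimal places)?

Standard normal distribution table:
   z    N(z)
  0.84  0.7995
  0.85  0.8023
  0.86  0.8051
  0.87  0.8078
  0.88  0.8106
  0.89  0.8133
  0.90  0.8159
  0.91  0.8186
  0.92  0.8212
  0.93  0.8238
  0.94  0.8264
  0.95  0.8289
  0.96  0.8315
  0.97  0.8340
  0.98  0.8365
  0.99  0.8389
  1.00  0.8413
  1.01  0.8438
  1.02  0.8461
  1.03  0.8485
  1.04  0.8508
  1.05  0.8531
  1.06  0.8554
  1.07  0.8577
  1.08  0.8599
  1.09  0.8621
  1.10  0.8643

0.8340

σ√T = 0.25·√0.5 = 0.1768
d₁ = [ln(130/110) + (0.049 − 0.01 + 0.25²/2)·0.5] / 0.1768 = [0.1671 + 0.0351] / 0.1768 = 1.1437 ⇒ 1.14
d₂ = d₁ − σ√T = 1.1437 − 0.1768 = 0.9669 ⇒ 0.97
Pr(exercise) under Q = N(d₂) = 0.8340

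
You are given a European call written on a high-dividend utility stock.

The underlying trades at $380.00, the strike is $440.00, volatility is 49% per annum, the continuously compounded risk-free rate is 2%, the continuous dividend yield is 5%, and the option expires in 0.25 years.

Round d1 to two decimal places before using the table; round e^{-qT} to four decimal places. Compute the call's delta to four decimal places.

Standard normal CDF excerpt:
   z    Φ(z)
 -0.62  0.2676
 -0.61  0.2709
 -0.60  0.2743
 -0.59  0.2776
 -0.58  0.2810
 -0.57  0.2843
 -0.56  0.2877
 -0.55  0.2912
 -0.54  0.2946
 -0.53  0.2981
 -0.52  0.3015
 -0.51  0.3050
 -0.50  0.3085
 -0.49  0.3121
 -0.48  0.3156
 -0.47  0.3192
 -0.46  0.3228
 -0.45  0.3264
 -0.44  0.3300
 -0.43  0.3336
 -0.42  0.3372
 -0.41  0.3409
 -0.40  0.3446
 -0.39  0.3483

0.3012

σ√T = 0.49 × 0.5000 = 0.2450
d₁ = [ln(380/440) + (0.02 − 0.05 + ½·0.49²)·0.25] / (σ√T) = (-0.1466 + 0.0225) / 0.2450 = -0.5065 → -0.51
N(d₁) = N(-0.51) = 0.3050
Δ_call = e^(−qT)·N(d₁) = 0.9876·0.3050 = 0.3012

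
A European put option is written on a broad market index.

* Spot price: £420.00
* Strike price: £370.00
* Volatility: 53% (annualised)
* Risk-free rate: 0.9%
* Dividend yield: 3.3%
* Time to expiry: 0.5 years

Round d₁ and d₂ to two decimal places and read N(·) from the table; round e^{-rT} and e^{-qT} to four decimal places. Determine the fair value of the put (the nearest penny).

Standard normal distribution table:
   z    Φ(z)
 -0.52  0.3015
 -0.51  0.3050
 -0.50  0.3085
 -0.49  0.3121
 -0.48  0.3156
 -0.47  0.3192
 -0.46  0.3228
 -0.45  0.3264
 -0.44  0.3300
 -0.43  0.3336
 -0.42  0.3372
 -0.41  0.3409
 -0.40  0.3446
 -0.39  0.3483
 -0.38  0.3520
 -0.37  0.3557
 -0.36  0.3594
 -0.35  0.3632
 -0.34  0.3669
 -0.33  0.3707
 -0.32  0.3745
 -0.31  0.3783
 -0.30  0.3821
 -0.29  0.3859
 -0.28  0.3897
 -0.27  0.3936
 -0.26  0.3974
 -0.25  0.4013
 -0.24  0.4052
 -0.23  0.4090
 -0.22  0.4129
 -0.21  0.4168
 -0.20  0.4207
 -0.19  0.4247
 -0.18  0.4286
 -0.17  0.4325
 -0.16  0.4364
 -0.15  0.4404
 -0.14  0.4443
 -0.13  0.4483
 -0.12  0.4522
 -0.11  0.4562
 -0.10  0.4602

T = 0.5;  σ√T = 0.3748
d₁ = [ln(420/370) + (0.009 − 0.033 + ½·0.53²)·0.5] / (σ√T) = (0.1268 + 0.0582) / 0.3748 = 0.4936 ⇒ 0.49
d₂ = 0.4936 − 0.3748 = 0.1188 ⇒ 0.12
e^(−qT) = e^(−0.033·0.5) = 0.9836;  e^(−rT) = e^(−0.009·0.5) = 0.9955
P = 370·0.9955·N(-0.12) − 420·0.9836·N(-0.49) = 370·0.9955·0.4522 − 420·0.9836·0.3121 = 166.5611 − 128.9323 = 37.6288

£37.63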